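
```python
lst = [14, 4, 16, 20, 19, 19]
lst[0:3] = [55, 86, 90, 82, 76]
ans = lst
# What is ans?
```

lst starts as [14, 4, 16, 20, 19, 19] (length 6). The slice lst[0:3] covers indices [0, 1, 2] with values [14, 4, 16]. Replacing that slice with [55, 86, 90, 82, 76] (different length) produces [55, 86, 90, 82, 76, 20, 19, 19].

[55, 86, 90, 82, 76, 20, 19, 19]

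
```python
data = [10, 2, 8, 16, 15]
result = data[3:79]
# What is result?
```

data has length 5. The slice data[3:79] selects indices [3, 4] (3->16, 4->15), giving [16, 15].

[16, 15]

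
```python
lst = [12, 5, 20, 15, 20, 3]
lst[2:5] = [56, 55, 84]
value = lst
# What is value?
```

lst starts as [12, 5, 20, 15, 20, 3] (length 6). The slice lst[2:5] covers indices [2, 3, 4] with values [20, 15, 20]. Replacing that slice with [56, 55, 84] (same length) produces [12, 5, 56, 55, 84, 3].

[12, 5, 56, 55, 84, 3]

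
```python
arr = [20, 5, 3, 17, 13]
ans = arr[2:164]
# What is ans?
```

arr has length 5. The slice arr[2:164] selects indices [2, 3, 4] (2->3, 3->17, 4->13), giving [3, 17, 13].

[3, 17, 13]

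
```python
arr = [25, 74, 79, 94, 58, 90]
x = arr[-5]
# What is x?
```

arr has length 6. Negative index -5 maps to positive index 6 + (-5) = 1. arr[1] = 74.

74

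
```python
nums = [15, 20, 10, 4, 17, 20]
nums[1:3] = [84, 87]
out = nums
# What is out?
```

nums starts as [15, 20, 10, 4, 17, 20] (length 6). The slice nums[1:3] covers indices [1, 2] with values [20, 10]. Replacing that slice with [84, 87] (same length) produces [15, 84, 87, 4, 17, 20].

[15, 84, 87, 4, 17, 20]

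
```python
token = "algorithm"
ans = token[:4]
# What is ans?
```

token has length 9. The slice token[:4] selects indices [0, 1, 2, 3] (0->'a', 1->'l', 2->'g', 3->'o'), giving 'algo'.

'algo'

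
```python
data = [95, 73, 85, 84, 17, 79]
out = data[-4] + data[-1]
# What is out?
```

data has length 6. Negative index -4 maps to positive index 6 + (-4) = 2. data[2] = 85.
data has length 6. Negative index -1 maps to positive index 6 + (-1) = 5. data[5] = 79.
Sum: 85 + 79 = 164.

164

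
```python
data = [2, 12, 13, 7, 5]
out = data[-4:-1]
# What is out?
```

data has length 5. The slice data[-4:-1] selects indices [1, 2, 3] (1->12, 2->13, 3->7), giving [12, 13, 7].

[12, 13, 7]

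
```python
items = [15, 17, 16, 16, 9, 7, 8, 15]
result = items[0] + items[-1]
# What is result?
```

items has length 8. items[0] = 15.
items has length 8. Negative index -1 maps to positive index 8 + (-1) = 7. items[7] = 15.
Sum: 15 + 15 = 30.

30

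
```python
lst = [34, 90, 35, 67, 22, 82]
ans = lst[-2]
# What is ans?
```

lst has length 6. Negative index -2 maps to positive index 6 + (-2) = 4. lst[4] = 22.

22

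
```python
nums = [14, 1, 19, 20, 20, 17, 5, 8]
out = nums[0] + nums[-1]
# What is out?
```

nums has length 8. nums[0] = 14.
nums has length 8. Negative index -1 maps to positive index 8 + (-1) = 7. nums[7] = 8.
Sum: 14 + 8 = 22.

22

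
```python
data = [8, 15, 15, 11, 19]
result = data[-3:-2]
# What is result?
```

data has length 5. The slice data[-3:-2] selects indices [2] (2->15), giving [15].

[15]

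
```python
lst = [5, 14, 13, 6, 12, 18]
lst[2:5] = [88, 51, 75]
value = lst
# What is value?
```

lst starts as [5, 14, 13, 6, 12, 18] (length 6). The slice lst[2:5] covers indices [2, 3, 4] with values [13, 6, 12]. Replacing that slice with [88, 51, 75] (same length) produces [5, 14, 88, 51, 75, 18].

[5, 14, 88, 51, 75, 18]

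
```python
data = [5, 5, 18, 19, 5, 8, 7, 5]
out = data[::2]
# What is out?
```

data has length 8. The slice data[::2] selects indices [0, 2, 4, 6] (0->5, 2->18, 4->5, 6->7), giving [5, 18, 5, 7].

[5, 18, 5, 7]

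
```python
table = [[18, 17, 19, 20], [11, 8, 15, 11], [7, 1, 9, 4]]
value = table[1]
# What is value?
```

table has 3 rows. Row 1 is [11, 8, 15, 11].

[11, 8, 15, 11]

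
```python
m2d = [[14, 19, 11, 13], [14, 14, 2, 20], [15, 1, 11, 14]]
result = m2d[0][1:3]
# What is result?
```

m2d[0] = [14, 19, 11, 13]. m2d[0] has length 4. The slice m2d[0][1:3] selects indices [1, 2] (1->19, 2->11), giving [19, 11].

[19, 11]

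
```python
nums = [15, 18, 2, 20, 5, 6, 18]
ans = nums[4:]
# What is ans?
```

nums has length 7. The slice nums[4:] selects indices [4, 5, 6] (4->5, 5->6, 6->18), giving [5, 6, 18].

[5, 6, 18]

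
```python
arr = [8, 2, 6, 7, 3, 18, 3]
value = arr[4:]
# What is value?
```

arr has length 7. The slice arr[4:] selects indices [4, 5, 6] (4->3, 5->18, 6->3), giving [3, 18, 3].

[3, 18, 3]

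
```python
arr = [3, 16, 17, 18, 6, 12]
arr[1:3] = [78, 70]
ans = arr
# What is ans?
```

arr starts as [3, 16, 17, 18, 6, 12] (length 6). The slice arr[1:3] covers indices [1, 2] with values [16, 17]. Replacing that slice with [78, 70] (same length) produces [3, 78, 70, 18, 6, 12].

[3, 78, 70, 18, 6, 12]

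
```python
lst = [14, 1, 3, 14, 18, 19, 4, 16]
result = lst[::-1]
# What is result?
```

lst has length 8. The slice lst[::-1] selects indices [7, 6, 5, 4, 3, 2, 1, 0] (7->16, 6->4, 5->19, 4->18, 3->14, 2->3, 1->1, 0->14), giving [16, 4, 19, 18, 14, 3, 1, 14].

[16, 4, 19, 18, 14, 3, 1, 14]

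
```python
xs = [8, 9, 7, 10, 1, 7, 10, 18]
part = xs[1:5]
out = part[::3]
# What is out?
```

xs has length 8. The slice xs[1:5] selects indices [1, 2, 3, 4] (1->9, 2->7, 3->10, 4->1), giving [9, 7, 10, 1]. So part = [9, 7, 10, 1]. part has length 4. The slice part[::3] selects indices [0, 3] (0->9, 3->1), giving [9, 1].

[9, 1]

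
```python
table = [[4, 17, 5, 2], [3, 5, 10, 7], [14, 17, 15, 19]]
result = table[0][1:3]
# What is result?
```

table[0] = [4, 17, 5, 2]. table[0] has length 4. The slice table[0][1:3] selects indices [1, 2] (1->17, 2->5), giving [17, 5].

[17, 5]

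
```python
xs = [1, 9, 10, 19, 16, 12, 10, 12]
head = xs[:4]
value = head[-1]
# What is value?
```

xs has length 8. The slice xs[:4] selects indices [0, 1, 2, 3] (0->1, 1->9, 2->10, 3->19), giving [1, 9, 10, 19]. So head = [1, 9, 10, 19]. Then head[-1] = 19.

19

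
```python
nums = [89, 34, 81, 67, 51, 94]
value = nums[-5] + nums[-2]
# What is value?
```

nums has length 6. Negative index -5 maps to positive index 6 + (-5) = 1. nums[1] = 34.
nums has length 6. Negative index -2 maps to positive index 6 + (-2) = 4. nums[4] = 51.
Sum: 34 + 51 = 85.

85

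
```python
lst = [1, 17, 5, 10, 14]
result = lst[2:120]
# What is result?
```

lst has length 5. The slice lst[2:120] selects indices [2, 3, 4] (2->5, 3->10, 4->14), giving [5, 10, 14].

[5, 10, 14]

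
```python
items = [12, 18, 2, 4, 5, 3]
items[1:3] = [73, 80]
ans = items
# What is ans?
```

items starts as [12, 18, 2, 4, 5, 3] (length 6). The slice items[1:3] covers indices [1, 2] with values [18, 2]. Replacing that slice with [73, 80] (same length) produces [12, 73, 80, 4, 5, 3].

[12, 73, 80, 4, 5, 3]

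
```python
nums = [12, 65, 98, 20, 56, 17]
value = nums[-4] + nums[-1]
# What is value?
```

nums has length 6. Negative index -4 maps to positive index 6 + (-4) = 2. nums[2] = 98.
nums has length 6. Negative index -1 maps to positive index 6 + (-1) = 5. nums[5] = 17.
Sum: 98 + 17 = 115.

115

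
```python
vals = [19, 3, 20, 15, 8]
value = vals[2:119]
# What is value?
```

vals has length 5. The slice vals[2:119] selects indices [2, 3, 4] (2->20, 3->15, 4->8), giving [20, 15, 8].

[20, 15, 8]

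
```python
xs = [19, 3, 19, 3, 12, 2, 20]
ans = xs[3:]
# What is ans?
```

xs has length 7. The slice xs[3:] selects indices [3, 4, 5, 6] (3->3, 4->12, 5->2, 6->20), giving [3, 12, 2, 20].

[3, 12, 2, 20]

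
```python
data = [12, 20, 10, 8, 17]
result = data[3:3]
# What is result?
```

data has length 5. The slice data[3:3] resolves to an empty index range, so the result is [].

[]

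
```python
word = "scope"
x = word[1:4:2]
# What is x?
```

word has length 5. The slice word[1:4:2] selects indices [1, 3] (1->'c', 3->'p'), giving 'cp'.

'cp'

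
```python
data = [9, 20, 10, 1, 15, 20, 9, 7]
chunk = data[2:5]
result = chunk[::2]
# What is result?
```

data has length 8. The slice data[2:5] selects indices [2, 3, 4] (2->10, 3->1, 4->15), giving [10, 1, 15]. So chunk = [10, 1, 15]. chunk has length 3. The slice chunk[::2] selects indices [0, 2] (0->10, 2->15), giving [10, 15].

[10, 15]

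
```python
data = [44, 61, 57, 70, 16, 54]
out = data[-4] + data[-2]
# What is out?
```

data has length 6. Negative index -4 maps to positive index 6 + (-4) = 2. data[2] = 57.
data has length 6. Negative index -2 maps to positive index 6 + (-2) = 4. data[4] = 16.
Sum: 57 + 16 = 73.

73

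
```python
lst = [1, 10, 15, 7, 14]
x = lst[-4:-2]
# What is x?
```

lst has length 5. The slice lst[-4:-2] selects indices [1, 2] (1->10, 2->15), giving [10, 15].

[10, 15]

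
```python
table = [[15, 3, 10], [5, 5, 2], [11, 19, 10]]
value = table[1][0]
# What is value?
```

table[1] = [5, 5, 2]. Taking column 0 of that row yields 5.

5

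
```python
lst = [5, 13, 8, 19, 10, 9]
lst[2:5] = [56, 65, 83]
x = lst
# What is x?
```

lst starts as [5, 13, 8, 19, 10, 9] (length 6). The slice lst[2:5] covers indices [2, 3, 4] with values [8, 19, 10]. Replacing that slice with [56, 65, 83] (same length) produces [5, 13, 56, 65, 83, 9].

[5, 13, 56, 65, 83, 9]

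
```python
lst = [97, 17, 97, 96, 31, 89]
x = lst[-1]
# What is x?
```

lst has length 6. Negative index -1 maps to positive index 6 + (-1) = 5. lst[5] = 89.

89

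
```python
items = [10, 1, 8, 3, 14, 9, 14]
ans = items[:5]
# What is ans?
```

items has length 7. The slice items[:5] selects indices [0, 1, 2, 3, 4] (0->10, 1->1, 2->8, 3->3, 4->14), giving [10, 1, 8, 3, 14].

[10, 1, 8, 3, 14]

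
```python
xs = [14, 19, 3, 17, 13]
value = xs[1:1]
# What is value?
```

xs has length 5. The slice xs[1:1] resolves to an empty index range, so the result is [].

[]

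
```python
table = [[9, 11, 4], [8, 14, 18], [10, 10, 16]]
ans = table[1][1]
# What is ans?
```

table[1] = [8, 14, 18]. Taking column 1 of that row yields 14.

14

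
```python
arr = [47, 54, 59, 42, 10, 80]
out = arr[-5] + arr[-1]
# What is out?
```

arr has length 6. Negative index -5 maps to positive index 6 + (-5) = 1. arr[1] = 54.
arr has length 6. Negative index -1 maps to positive index 6 + (-1) = 5. arr[5] = 80.
Sum: 54 + 80 = 134.

134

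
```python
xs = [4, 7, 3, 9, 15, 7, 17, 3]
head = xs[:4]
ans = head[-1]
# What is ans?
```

xs has length 8. The slice xs[:4] selects indices [0, 1, 2, 3] (0->4, 1->7, 2->3, 3->9), giving [4, 7, 3, 9]. So head = [4, 7, 3, 9]. Then head[-1] = 9.

9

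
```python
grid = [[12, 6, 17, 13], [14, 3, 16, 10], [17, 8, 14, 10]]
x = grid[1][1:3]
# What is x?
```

grid[1] = [14, 3, 16, 10]. grid[1] has length 4. The slice grid[1][1:3] selects indices [1, 2] (1->3, 2->16), giving [3, 16].

[3, 16]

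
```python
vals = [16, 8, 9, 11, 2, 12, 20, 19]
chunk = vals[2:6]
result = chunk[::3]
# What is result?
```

vals has length 8. The slice vals[2:6] selects indices [2, 3, 4, 5] (2->9, 3->11, 4->2, 5->12), giving [9, 11, 2, 12]. So chunk = [9, 11, 2, 12]. chunk has length 4. The slice chunk[::3] selects indices [0, 3] (0->9, 3->12), giving [9, 12].

[9, 12]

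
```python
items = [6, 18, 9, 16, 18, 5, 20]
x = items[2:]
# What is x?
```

items has length 7. The slice items[2:] selects indices [2, 3, 4, 5, 6] (2->9, 3->16, 4->18, 5->5, 6->20), giving [9, 16, 18, 5, 20].

[9, 16, 18, 5, 20]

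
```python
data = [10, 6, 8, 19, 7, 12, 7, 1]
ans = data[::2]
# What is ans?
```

data has length 8. The slice data[::2] selects indices [0, 2, 4, 6] (0->10, 2->8, 4->7, 6->7), giving [10, 8, 7, 7].

[10, 8, 7, 7]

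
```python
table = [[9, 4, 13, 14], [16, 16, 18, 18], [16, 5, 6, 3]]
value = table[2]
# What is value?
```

table has 3 rows. Row 2 is [16, 5, 6, 3].

[16, 5, 6, 3]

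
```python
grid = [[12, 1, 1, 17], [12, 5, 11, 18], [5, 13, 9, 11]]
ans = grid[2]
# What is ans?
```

grid has 3 rows. Row 2 is [5, 13, 9, 11].

[5, 13, 9, 11]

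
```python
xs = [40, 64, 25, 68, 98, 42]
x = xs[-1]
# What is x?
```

xs has length 6. Negative index -1 maps to positive index 6 + (-1) = 5. xs[5] = 42.

42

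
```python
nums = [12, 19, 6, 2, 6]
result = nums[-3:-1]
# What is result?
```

nums has length 5. The slice nums[-3:-1] selects indices [2, 3] (2->6, 3->2), giving [6, 2].

[6, 2]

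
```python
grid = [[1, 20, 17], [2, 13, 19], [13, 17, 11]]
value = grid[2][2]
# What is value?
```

grid[2] = [13, 17, 11]. Taking column 2 of that row yields 11.

11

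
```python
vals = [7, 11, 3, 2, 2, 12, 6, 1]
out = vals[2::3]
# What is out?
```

vals has length 8. The slice vals[2::3] selects indices [2, 5] (2->3, 5->12), giving [3, 12].

[3, 12]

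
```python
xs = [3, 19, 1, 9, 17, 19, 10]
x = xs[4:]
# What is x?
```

xs has length 7. The slice xs[4:] selects indices [4, 5, 6] (4->17, 5->19, 6->10), giving [17, 19, 10].

[17, 19, 10]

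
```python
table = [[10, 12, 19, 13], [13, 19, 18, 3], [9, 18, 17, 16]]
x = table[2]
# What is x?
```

table has 3 rows. Row 2 is [9, 18, 17, 16].

[9, 18, 17, 16]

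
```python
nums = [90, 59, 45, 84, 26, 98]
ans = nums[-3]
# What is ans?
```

nums has length 6. Negative index -3 maps to positive index 6 + (-3) = 3. nums[3] = 84.

84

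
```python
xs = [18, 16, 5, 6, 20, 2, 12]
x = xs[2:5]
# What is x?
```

xs has length 7. The slice xs[2:5] selects indices [2, 3, 4] (2->5, 3->6, 4->20), giving [5, 6, 20].

[5, 6, 20]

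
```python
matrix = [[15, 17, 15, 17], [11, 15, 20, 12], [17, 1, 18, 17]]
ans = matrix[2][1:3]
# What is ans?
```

matrix[2] = [17, 1, 18, 17]. matrix[2] has length 4. The slice matrix[2][1:3] selects indices [1, 2] (1->1, 2->18), giving [1, 18].

[1, 18]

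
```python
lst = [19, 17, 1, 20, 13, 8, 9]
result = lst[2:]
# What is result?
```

lst has length 7. The slice lst[2:] selects indices [2, 3, 4, 5, 6] (2->1, 3->20, 4->13, 5->8, 6->9), giving [1, 20, 13, 8, 9].

[1, 20, 13, 8, 9]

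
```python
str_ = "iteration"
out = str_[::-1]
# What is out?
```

str_ has length 9. The slice str_[::-1] selects indices [8, 7, 6, 5, 4, 3, 2, 1, 0] (8->'n', 7->'o', 6->'i', 5->'t', 4->'a', 3->'r', 2->'e', 1->'t', 0->'i'), giving 'noitareti'.

'noitareti'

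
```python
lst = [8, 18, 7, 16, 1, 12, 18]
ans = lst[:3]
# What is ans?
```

lst has length 7. The slice lst[:3] selects indices [0, 1, 2] (0->8, 1->18, 2->7), giving [8, 18, 7].

[8, 18, 7]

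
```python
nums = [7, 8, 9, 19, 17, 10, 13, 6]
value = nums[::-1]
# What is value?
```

nums has length 8. The slice nums[::-1] selects indices [7, 6, 5, 4, 3, 2, 1, 0] (7->6, 6->13, 5->10, 4->17, 3->19, 2->9, 1->8, 0->7), giving [6, 13, 10, 17, 19, 9, 8, 7].

[6, 13, 10, 17, 19, 9, 8, 7]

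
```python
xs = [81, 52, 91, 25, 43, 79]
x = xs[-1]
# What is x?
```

xs has length 6. Negative index -1 maps to positive index 6 + (-1) = 5. xs[5] = 79.

79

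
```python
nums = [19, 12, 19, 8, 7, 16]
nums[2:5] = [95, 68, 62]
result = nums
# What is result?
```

nums starts as [19, 12, 19, 8, 7, 16] (length 6). The slice nums[2:5] covers indices [2, 3, 4] with values [19, 8, 7]. Replacing that slice with [95, 68, 62] (same length) produces [19, 12, 95, 68, 62, 16].

[19, 12, 95, 68, 62, 16]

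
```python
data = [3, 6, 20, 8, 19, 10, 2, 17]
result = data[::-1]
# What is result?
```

data has length 8. The slice data[::-1] selects indices [7, 6, 5, 4, 3, 2, 1, 0] (7->17, 6->2, 5->10, 4->19, 3->8, 2->20, 1->6, 0->3), giving [17, 2, 10, 19, 8, 20, 6, 3].

[17, 2, 10, 19, 8, 20, 6, 3]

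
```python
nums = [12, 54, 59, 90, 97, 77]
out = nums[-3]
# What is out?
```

nums has length 6. Negative index -3 maps to positive index 6 + (-3) = 3. nums[3] = 90.

90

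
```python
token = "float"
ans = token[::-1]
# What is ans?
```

token has length 5. The slice token[::-1] selects indices [4, 3, 2, 1, 0] (4->'t', 3->'a', 2->'o', 1->'l', 0->'f'), giving 'taolf'.

'taolf'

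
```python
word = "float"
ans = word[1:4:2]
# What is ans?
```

word has length 5. The slice word[1:4:2] selects indices [1, 3] (1->'l', 3->'a'), giving 'la'.

'la'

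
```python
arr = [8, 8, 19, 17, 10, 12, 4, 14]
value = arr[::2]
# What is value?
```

arr has length 8. The slice arr[::2] selects indices [0, 2, 4, 6] (0->8, 2->19, 4->10, 6->4), giving [8, 19, 10, 4].

[8, 19, 10, 4]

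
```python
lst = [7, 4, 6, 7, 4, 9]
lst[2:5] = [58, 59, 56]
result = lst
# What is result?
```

lst starts as [7, 4, 6, 7, 4, 9] (length 6). The slice lst[2:5] covers indices [2, 3, 4] with values [6, 7, 4]. Replacing that slice with [58, 59, 56] (same length) produces [7, 4, 58, 59, 56, 9].

[7, 4, 58, 59, 56, 9]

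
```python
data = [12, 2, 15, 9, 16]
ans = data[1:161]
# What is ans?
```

data has length 5. The slice data[1:161] selects indices [1, 2, 3, 4] (1->2, 2->15, 3->9, 4->16), giving [2, 15, 9, 16].

[2, 15, 9, 16]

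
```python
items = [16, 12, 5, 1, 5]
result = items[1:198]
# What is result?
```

items has length 5. The slice items[1:198] selects indices [1, 2, 3, 4] (1->12, 2->5, 3->1, 4->5), giving [12, 5, 1, 5].

[12, 5, 1, 5]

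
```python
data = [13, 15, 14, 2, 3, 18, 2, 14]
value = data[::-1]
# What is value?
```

data has length 8. The slice data[::-1] selects indices [7, 6, 5, 4, 3, 2, 1, 0] (7->14, 6->2, 5->18, 4->3, 3->2, 2->14, 1->15, 0->13), giving [14, 2, 18, 3, 2, 14, 15, 13].

[14, 2, 18, 3, 2, 14, 15, 13]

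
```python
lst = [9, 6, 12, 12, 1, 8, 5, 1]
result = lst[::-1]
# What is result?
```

lst has length 8. The slice lst[::-1] selects indices [7, 6, 5, 4, 3, 2, 1, 0] (7->1, 6->5, 5->8, 4->1, 3->12, 2->12, 1->6, 0->9), giving [1, 5, 8, 1, 12, 12, 6, 9].

[1, 5, 8, 1, 12, 12, 6, 9]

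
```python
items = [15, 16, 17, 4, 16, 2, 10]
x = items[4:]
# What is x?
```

items has length 7. The slice items[4:] selects indices [4, 5, 6] (4->16, 5->2, 6->10), giving [16, 2, 10].

[16, 2, 10]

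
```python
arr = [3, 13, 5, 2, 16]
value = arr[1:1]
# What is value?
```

arr has length 5. The slice arr[1:1] resolves to an empty index range, so the result is [].

[]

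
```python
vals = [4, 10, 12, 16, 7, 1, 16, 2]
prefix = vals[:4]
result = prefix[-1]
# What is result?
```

vals has length 8. The slice vals[:4] selects indices [0, 1, 2, 3] (0->4, 1->10, 2->12, 3->16), giving [4, 10, 12, 16]. So prefix = [4, 10, 12, 16]. Then prefix[-1] = 16.

16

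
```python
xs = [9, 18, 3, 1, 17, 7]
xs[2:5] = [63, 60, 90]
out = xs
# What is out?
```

xs starts as [9, 18, 3, 1, 17, 7] (length 6). The slice xs[2:5] covers indices [2, 3, 4] with values [3, 1, 17]. Replacing that slice with [63, 60, 90] (same length) produces [9, 18, 63, 60, 90, 7].

[9, 18, 63, 60, 90, 7]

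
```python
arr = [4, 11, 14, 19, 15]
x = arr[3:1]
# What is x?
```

arr has length 5. The slice arr[3:1] resolves to an empty index range, so the result is [].

[]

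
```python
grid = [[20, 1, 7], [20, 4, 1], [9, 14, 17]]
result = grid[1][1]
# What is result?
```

grid[1] = [20, 4, 1]. Taking column 1 of that row yields 4.

4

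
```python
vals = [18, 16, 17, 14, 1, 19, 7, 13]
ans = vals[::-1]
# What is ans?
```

vals has length 8. The slice vals[::-1] selects indices [7, 6, 5, 4, 3, 2, 1, 0] (7->13, 6->7, 5->19, 4->1, 3->14, 2->17, 1->16, 0->18), giving [13, 7, 19, 1, 14, 17, 16, 18].

[13, 7, 19, 1, 14, 17, 16, 18]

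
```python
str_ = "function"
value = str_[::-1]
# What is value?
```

str_ has length 8. The slice str_[::-1] selects indices [7, 6, 5, 4, 3, 2, 1, 0] (7->'n', 6->'o', 5->'i', 4->'t', 3->'c', 2->'n', 1->'u', 0->'f'), giving 'noitcnuf'.

'noitcnuf'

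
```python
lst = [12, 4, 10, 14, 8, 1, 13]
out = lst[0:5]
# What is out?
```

lst has length 7. The slice lst[0:5] selects indices [0, 1, 2, 3, 4] (0->12, 1->4, 2->10, 3->14, 4->8), giving [12, 4, 10, 14, 8].

[12, 4, 10, 14, 8]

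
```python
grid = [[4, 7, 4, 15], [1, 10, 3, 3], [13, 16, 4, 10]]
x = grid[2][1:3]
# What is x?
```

grid[2] = [13, 16, 4, 10]. grid[2] has length 4. The slice grid[2][1:3] selects indices [1, 2] (1->16, 2->4), giving [16, 4].

[16, 4]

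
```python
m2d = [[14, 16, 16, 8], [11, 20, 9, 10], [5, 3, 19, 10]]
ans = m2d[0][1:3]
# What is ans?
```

m2d[0] = [14, 16, 16, 8]. m2d[0] has length 4. The slice m2d[0][1:3] selects indices [1, 2] (1->16, 2->16), giving [16, 16].

[16, 16]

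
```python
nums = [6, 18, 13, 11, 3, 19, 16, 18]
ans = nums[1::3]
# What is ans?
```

nums has length 8. The slice nums[1::3] selects indices [1, 4, 7] (1->18, 4->3, 7->18), giving [18, 3, 18].

[18, 3, 18]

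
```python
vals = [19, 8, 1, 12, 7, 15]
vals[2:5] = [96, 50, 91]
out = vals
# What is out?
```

vals starts as [19, 8, 1, 12, 7, 15] (length 6). The slice vals[2:5] covers indices [2, 3, 4] with values [1, 12, 7]. Replacing that slice with [96, 50, 91] (same length) produces [19, 8, 96, 50, 91, 15].

[19, 8, 96, 50, 91, 15]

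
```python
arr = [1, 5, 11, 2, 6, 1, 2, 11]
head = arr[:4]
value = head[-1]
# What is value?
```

arr has length 8. The slice arr[:4] selects indices [0, 1, 2, 3] (0->1, 1->5, 2->11, 3->2), giving [1, 5, 11, 2]. So head = [1, 5, 11, 2]. Then head[-1] = 2.

2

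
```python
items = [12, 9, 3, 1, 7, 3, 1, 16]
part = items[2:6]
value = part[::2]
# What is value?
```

items has length 8. The slice items[2:6] selects indices [2, 3, 4, 5] (2->3, 3->1, 4->7, 5->3), giving [3, 1, 7, 3]. So part = [3, 1, 7, 3]. part has length 4. The slice part[::2] selects indices [0, 2] (0->3, 2->7), giving [3, 7].

[3, 7]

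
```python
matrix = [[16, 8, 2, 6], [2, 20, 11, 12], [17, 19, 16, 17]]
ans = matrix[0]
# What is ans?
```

matrix has 3 rows. Row 0 is [16, 8, 2, 6].

[16, 8, 2, 6]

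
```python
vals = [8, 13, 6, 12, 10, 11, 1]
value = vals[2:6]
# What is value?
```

vals has length 7. The slice vals[2:6] selects indices [2, 3, 4, 5] (2->6, 3->12, 4->10, 5->11), giving [6, 12, 10, 11].

[6, 12, 10, 11]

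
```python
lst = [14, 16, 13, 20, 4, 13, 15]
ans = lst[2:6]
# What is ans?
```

lst has length 7. The slice lst[2:6] selects indices [2, 3, 4, 5] (2->13, 3->20, 4->4, 5->13), giving [13, 20, 4, 13].

[13, 20, 4, 13]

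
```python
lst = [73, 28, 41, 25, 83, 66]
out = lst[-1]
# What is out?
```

lst has length 6. Negative index -1 maps to positive index 6 + (-1) = 5. lst[5] = 66.

66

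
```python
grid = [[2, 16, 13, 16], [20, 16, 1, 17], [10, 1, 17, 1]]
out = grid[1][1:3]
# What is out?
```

grid[1] = [20, 16, 1, 17]. grid[1] has length 4. The slice grid[1][1:3] selects indices [1, 2] (1->16, 2->1), giving [16, 1].

[16, 1]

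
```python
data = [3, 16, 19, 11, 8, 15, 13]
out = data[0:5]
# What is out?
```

data has length 7. The slice data[0:5] selects indices [0, 1, 2, 3, 4] (0->3, 1->16, 2->19, 3->11, 4->8), giving [3, 16, 19, 11, 8].

[3, 16, 19, 11, 8]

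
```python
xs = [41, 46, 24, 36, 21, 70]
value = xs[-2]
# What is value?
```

xs has length 6. Negative index -2 maps to positive index 6 + (-2) = 4. xs[4] = 21.

21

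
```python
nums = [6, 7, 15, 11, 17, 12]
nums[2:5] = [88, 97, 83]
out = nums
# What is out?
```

nums starts as [6, 7, 15, 11, 17, 12] (length 6). The slice nums[2:5] covers indices [2, 3, 4] with values [15, 11, 17]. Replacing that slice with [88, 97, 83] (same length) produces [6, 7, 88, 97, 83, 12].

[6, 7, 88, 97, 83, 12]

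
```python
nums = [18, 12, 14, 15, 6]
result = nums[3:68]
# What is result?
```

nums has length 5. The slice nums[3:68] selects indices [3, 4] (3->15, 4->6), giving [15, 6].

[15, 6]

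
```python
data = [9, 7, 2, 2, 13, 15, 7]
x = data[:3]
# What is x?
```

data has length 7. The slice data[:3] selects indices [0, 1, 2] (0->9, 1->7, 2->2), giving [9, 7, 2].

[9, 7, 2]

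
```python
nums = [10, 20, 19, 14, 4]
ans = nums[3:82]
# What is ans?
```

nums has length 5. The slice nums[3:82] selects indices [3, 4] (3->14, 4->4), giving [14, 4].

[14, 4]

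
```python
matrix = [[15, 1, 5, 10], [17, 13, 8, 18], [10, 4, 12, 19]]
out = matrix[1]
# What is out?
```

matrix has 3 rows. Row 1 is [17, 13, 8, 18].

[17, 13, 8, 18]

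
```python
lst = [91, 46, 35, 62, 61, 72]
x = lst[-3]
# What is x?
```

lst has length 6. Negative index -3 maps to positive index 6 + (-3) = 3. lst[3] = 62.

62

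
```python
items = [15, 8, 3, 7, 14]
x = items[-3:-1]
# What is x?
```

items has length 5. The slice items[-3:-1] selects indices [2, 3] (2->3, 3->7), giving [3, 7].

[3, 7]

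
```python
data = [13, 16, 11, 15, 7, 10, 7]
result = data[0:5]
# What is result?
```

data has length 7. The slice data[0:5] selects indices [0, 1, 2, 3, 4] (0->13, 1->16, 2->11, 3->15, 4->7), giving [13, 16, 11, 15, 7].

[13, 16, 11, 15, 7]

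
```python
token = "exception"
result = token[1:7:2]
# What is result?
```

token has length 9. The slice token[1:7:2] selects indices [1, 3, 5] (1->'x', 3->'e', 5->'t'), giving 'xet'.

'xet'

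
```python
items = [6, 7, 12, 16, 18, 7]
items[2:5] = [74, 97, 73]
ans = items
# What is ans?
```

items starts as [6, 7, 12, 16, 18, 7] (length 6). The slice items[2:5] covers indices [2, 3, 4] with values [12, 16, 18]. Replacing that slice with [74, 97, 73] (same length) produces [6, 7, 74, 97, 73, 7].

[6, 7, 74, 97, 73, 7]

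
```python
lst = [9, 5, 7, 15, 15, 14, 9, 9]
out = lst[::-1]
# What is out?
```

lst has length 8. The slice lst[::-1] selects indices [7, 6, 5, 4, 3, 2, 1, 0] (7->9, 6->9, 5->14, 4->15, 3->15, 2->7, 1->5, 0->9), giving [9, 9, 14, 15, 15, 7, 5, 9].

[9, 9, 14, 15, 15, 7, 5, 9]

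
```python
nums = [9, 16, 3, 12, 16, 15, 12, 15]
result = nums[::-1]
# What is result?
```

nums has length 8. The slice nums[::-1] selects indices [7, 6, 5, 4, 3, 2, 1, 0] (7->15, 6->12, 5->15, 4->16, 3->12, 2->3, 1->16, 0->9), giving [15, 12, 15, 16, 12, 3, 16, 9].

[15, 12, 15, 16, 12, 3, 16, 9]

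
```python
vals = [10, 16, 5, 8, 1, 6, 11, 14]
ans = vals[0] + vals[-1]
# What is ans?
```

vals has length 8. vals[0] = 10.
vals has length 8. Negative index -1 maps to positive index 8 + (-1) = 7. vals[7] = 14.
Sum: 10 + 14 = 24.

24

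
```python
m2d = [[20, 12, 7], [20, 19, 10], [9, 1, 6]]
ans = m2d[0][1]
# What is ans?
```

m2d[0] = [20, 12, 7]. Taking column 1 of that row yields 12.

12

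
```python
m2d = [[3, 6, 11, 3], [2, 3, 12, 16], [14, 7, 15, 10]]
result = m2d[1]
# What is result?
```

m2d has 3 rows. Row 1 is [2, 3, 12, 16].

[2, 3, 12, 16]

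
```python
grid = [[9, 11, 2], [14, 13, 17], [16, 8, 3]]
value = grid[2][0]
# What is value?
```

grid[2] = [16, 8, 3]. Taking column 0 of that row yields 16.

16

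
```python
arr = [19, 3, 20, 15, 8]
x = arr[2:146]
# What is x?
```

arr has length 5. The slice arr[2:146] selects indices [2, 3, 4] (2->20, 3->15, 4->8), giving [20, 15, 8].

[20, 15, 8]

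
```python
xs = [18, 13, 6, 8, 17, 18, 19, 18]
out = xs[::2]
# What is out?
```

xs has length 8. The slice xs[::2] selects indices [0, 2, 4, 6] (0->18, 2->6, 4->17, 6->19), giving [18, 6, 17, 19].

[18, 6, 17, 19]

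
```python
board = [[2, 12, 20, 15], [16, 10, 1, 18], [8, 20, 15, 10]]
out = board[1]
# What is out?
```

board has 3 rows. Row 1 is [16, 10, 1, 18].

[16, 10, 1, 18]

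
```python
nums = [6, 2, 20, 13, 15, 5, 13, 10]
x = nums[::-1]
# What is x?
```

nums has length 8. The slice nums[::-1] selects indices [7, 6, 5, 4, 3, 2, 1, 0] (7->10, 6->13, 5->5, 4->15, 3->13, 2->20, 1->2, 0->6), giving [10, 13, 5, 15, 13, 20, 2, 6].

[10, 13, 5, 15, 13, 20, 2, 6]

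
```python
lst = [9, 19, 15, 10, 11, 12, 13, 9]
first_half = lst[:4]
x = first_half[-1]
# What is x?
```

lst has length 8. The slice lst[:4] selects indices [0, 1, 2, 3] (0->9, 1->19, 2->15, 3->10), giving [9, 19, 15, 10]. So first_half = [9, 19, 15, 10]. Then first_half[-1] = 10.

10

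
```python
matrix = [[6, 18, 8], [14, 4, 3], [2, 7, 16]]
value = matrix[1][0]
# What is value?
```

matrix[1] = [14, 4, 3]. Taking column 0 of that row yields 14.

14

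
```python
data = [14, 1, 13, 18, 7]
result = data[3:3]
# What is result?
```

data has length 5. The slice data[3:3] resolves to an empty index range, so the result is [].

[]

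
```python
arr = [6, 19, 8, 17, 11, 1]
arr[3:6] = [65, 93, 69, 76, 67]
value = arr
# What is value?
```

arr starts as [6, 19, 8, 17, 11, 1] (length 6). The slice arr[3:6] covers indices [3, 4, 5] with values [17, 11, 1]. Replacing that slice with [65, 93, 69, 76, 67] (different length) produces [6, 19, 8, 65, 93, 69, 76, 67].

[6, 19, 8, 65, 93, 69, 76, 67]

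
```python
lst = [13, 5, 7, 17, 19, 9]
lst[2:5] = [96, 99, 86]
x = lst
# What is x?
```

lst starts as [13, 5, 7, 17, 19, 9] (length 6). The slice lst[2:5] covers indices [2, 3, 4] with values [7, 17, 19]. Replacing that slice with [96, 99, 86] (same length) produces [13, 5, 96, 99, 86, 9].

[13, 5, 96, 99, 86, 9]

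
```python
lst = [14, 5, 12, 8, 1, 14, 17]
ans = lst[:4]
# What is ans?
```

lst has length 7. The slice lst[:4] selects indices [0, 1, 2, 3] (0->14, 1->5, 2->12, 3->8), giving [14, 5, 12, 8].

[14, 5, 12, 8]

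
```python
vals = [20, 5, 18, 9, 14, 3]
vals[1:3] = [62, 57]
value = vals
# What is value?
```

vals starts as [20, 5, 18, 9, 14, 3] (length 6). The slice vals[1:3] covers indices [1, 2] with values [5, 18]. Replacing that slice with [62, 57] (same length) produces [20, 62, 57, 9, 14, 3].

[20, 62, 57, 9, 14, 3]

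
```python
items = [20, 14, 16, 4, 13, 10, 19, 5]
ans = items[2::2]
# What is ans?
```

items has length 8. The slice items[2::2] selects indices [2, 4, 6] (2->16, 4->13, 6->19), giving [16, 13, 19].

[16, 13, 19]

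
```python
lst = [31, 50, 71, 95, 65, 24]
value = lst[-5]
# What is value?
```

lst has length 6. Negative index -5 maps to positive index 6 + (-5) = 1. lst[1] = 50.

50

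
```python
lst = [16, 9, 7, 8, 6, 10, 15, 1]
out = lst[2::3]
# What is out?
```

lst has length 8. The slice lst[2::3] selects indices [2, 5] (2->7, 5->10), giving [7, 10].

[7, 10]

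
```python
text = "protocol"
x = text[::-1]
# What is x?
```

text has length 8. The slice text[::-1] selects indices [7, 6, 5, 4, 3, 2, 1, 0] (7->'l', 6->'o', 5->'c', 4->'o', 3->'t', 2->'o', 1->'r', 0->'p'), giving 'locotorp'.

'locotorp'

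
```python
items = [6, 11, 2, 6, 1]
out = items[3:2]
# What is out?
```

items has length 5. The slice items[3:2] resolves to an empty index range, so the result is [].

[]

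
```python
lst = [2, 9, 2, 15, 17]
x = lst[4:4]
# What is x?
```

lst has length 5. The slice lst[4:4] resolves to an empty index range, so the result is [].

[]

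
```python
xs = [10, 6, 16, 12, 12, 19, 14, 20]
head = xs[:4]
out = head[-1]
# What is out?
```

xs has length 8. The slice xs[:4] selects indices [0, 1, 2, 3] (0->10, 1->6, 2->16, 3->12), giving [10, 6, 16, 12]. So head = [10, 6, 16, 12]. Then head[-1] = 12.

12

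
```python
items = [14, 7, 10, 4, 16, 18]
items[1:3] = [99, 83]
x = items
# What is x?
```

items starts as [14, 7, 10, 4, 16, 18] (length 6). The slice items[1:3] covers indices [1, 2] with values [7, 10]. Replacing that slice with [99, 83] (same length) produces [14, 99, 83, 4, 16, 18].

[14, 99, 83, 4, 16, 18]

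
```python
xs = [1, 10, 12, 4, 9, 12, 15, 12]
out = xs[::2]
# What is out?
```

xs has length 8. The slice xs[::2] selects indices [0, 2, 4, 6] (0->1, 2->12, 4->9, 6->15), giving [1, 12, 9, 15].

[1, 12, 9, 15]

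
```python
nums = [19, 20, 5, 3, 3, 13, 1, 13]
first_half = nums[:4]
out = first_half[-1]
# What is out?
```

nums has length 8. The slice nums[:4] selects indices [0, 1, 2, 3] (0->19, 1->20, 2->5, 3->3), giving [19, 20, 5, 3]. So first_half = [19, 20, 5, 3]. Then first_half[-1] = 3.

3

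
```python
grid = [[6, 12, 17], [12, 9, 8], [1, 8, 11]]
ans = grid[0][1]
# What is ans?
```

grid[0] = [6, 12, 17]. Taking column 1 of that row yields 12.

12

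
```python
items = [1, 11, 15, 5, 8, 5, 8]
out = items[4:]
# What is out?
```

items has length 7. The slice items[4:] selects indices [4, 5, 6] (4->8, 5->5, 6->8), giving [8, 5, 8].

[8, 5, 8]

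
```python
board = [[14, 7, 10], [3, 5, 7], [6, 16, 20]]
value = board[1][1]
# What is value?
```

board[1] = [3, 5, 7]. Taking column 1 of that row yields 5.

5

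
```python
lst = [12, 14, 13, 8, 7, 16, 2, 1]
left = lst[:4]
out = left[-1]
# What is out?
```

lst has length 8. The slice lst[:4] selects indices [0, 1, 2, 3] (0->12, 1->14, 2->13, 3->8), giving [12, 14, 13, 8]. So left = [12, 14, 13, 8]. Then left[-1] = 8.

8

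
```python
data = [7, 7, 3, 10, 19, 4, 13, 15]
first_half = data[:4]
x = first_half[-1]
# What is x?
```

data has length 8. The slice data[:4] selects indices [0, 1, 2, 3] (0->7, 1->7, 2->3, 3->10), giving [7, 7, 3, 10]. So first_half = [7, 7, 3, 10]. Then first_half[-1] = 10.

10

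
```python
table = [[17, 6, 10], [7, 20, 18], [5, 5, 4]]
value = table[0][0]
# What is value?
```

table[0] = [17, 6, 10]. Taking column 0 of that row yields 17.

17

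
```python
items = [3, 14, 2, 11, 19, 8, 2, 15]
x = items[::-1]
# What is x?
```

items has length 8. The slice items[::-1] selects indices [7, 6, 5, 4, 3, 2, 1, 0] (7->15, 6->2, 5->8, 4->19, 3->11, 2->2, 1->14, 0->3), giving [15, 2, 8, 19, 11, 2, 14, 3].

[15, 2, 8, 19, 11, 2, 14, 3]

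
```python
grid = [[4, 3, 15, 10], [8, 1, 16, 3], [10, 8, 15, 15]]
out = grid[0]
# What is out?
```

grid has 3 rows. Row 0 is [4, 3, 15, 10].

[4, 3, 15, 10]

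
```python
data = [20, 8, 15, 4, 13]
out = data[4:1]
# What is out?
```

data has length 5. The slice data[4:1] resolves to an empty index range, so the result is [].

[]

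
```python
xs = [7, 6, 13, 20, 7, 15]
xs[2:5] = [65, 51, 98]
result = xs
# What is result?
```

xs starts as [7, 6, 13, 20, 7, 15] (length 6). The slice xs[2:5] covers indices [2, 3, 4] with values [13, 20, 7]. Replacing that slice with [65, 51, 98] (same length) produces [7, 6, 65, 51, 98, 15].

[7, 6, 65, 51, 98, 15]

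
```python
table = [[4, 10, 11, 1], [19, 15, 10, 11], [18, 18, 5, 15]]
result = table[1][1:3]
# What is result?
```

table[1] = [19, 15, 10, 11]. table[1] has length 4. The slice table[1][1:3] selects indices [1, 2] (1->15, 2->10), giving [15, 10].

[15, 10]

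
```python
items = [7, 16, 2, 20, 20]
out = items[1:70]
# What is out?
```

items has length 5. The slice items[1:70] selects indices [1, 2, 3, 4] (1->16, 2->2, 3->20, 4->20), giving [16, 2, 20, 20].

[16, 2, 20, 20]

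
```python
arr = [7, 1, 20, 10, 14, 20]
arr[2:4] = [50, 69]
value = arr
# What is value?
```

arr starts as [7, 1, 20, 10, 14, 20] (length 6). The slice arr[2:4] covers indices [2, 3] with values [20, 10]. Replacing that slice with [50, 69] (same length) produces [7, 1, 50, 69, 14, 20].

[7, 1, 50, 69, 14, 20]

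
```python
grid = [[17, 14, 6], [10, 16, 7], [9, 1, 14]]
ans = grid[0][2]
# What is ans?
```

grid[0] = [17, 14, 6]. Taking column 2 of that row yields 6.

6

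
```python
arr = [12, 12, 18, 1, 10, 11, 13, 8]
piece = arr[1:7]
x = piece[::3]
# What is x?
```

arr has length 8. The slice arr[1:7] selects indices [1, 2, 3, 4, 5, 6] (1->12, 2->18, 3->1, 4->10, 5->11, 6->13), giving [12, 18, 1, 10, 11, 13]. So piece = [12, 18, 1, 10, 11, 13]. piece has length 6. The slice piece[::3] selects indices [0, 3] (0->12, 3->10), giving [12, 10].

[12, 10]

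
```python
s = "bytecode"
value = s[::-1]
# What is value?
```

s has length 8. The slice s[::-1] selects indices [7, 6, 5, 4, 3, 2, 1, 0] (7->'e', 6->'d', 5->'o', 4->'c', 3->'e', 2->'t', 1->'y', 0->'b'), giving 'edocetyb'.

'edocetyb'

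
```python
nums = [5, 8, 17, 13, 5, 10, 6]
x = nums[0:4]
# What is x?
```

nums has length 7. The slice nums[0:4] selects indices [0, 1, 2, 3] (0->5, 1->8, 2->17, 3->13), giving [5, 8, 17, 13].

[5, 8, 17, 13]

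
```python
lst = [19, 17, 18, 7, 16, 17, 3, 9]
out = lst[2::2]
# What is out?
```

lst has length 8. The slice lst[2::2] selects indices [2, 4, 6] (2->18, 4->16, 6->3), giving [18, 16, 3].

[18, 16, 3]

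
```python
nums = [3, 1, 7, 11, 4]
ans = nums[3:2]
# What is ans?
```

nums has length 5. The slice nums[3:2] resolves to an empty index range, so the result is [].

[]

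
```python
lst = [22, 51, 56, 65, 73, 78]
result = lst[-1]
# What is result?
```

lst has length 6. Negative index -1 maps to positive index 6 + (-1) = 5. lst[5] = 78.

78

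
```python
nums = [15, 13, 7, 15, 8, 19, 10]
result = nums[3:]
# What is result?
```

nums has length 7. The slice nums[3:] selects indices [3, 4, 5, 6] (3->15, 4->8, 5->19, 6->10), giving [15, 8, 19, 10].

[15, 8, 19, 10]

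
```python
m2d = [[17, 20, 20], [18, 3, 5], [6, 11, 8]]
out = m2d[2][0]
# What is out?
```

m2d[2] = [6, 11, 8]. Taking column 0 of that row yields 6.

6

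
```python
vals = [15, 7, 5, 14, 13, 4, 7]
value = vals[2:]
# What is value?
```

vals has length 7. The slice vals[2:] selects indices [2, 3, 4, 5, 6] (2->5, 3->14, 4->13, 5->4, 6->7), giving [5, 14, 13, 4, 7].

[5, 14, 13, 4, 7]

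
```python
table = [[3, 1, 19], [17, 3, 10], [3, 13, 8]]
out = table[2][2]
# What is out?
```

table[2] = [3, 13, 8]. Taking column 2 of that row yields 8.

8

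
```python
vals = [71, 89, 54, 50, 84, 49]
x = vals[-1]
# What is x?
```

vals has length 6. Negative index -1 maps to positive index 6 + (-1) = 5. vals[5] = 49.

49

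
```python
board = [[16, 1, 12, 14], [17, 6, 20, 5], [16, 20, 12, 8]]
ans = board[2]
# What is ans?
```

board has 3 rows. Row 2 is [16, 20, 12, 8].

[16, 20, 12, 8]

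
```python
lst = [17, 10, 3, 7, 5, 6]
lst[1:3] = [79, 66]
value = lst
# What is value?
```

lst starts as [17, 10, 3, 7, 5, 6] (length 6). The slice lst[1:3] covers indices [1, 2] with values [10, 3]. Replacing that slice with [79, 66] (same length) produces [17, 79, 66, 7, 5, 6].

[17, 79, 66, 7, 5, 6]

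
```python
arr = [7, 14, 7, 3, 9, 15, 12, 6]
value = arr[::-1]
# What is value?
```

arr has length 8. The slice arr[::-1] selects indices [7, 6, 5, 4, 3, 2, 1, 0] (7->6, 6->12, 5->15, 4->9, 3->3, 2->7, 1->14, 0->7), giving [6, 12, 15, 9, 3, 7, 14, 7].

[6, 12, 15, 9, 3, 7, 14, 7]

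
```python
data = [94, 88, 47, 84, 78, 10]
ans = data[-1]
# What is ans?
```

data has length 6. Negative index -1 maps to positive index 6 + (-1) = 5. data[5] = 10.

10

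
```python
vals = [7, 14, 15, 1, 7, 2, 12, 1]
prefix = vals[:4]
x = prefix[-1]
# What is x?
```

vals has length 8. The slice vals[:4] selects indices [0, 1, 2, 3] (0->7, 1->14, 2->15, 3->1), giving [7, 14, 15, 1]. So prefix = [7, 14, 15, 1]. Then prefix[-1] = 1.

1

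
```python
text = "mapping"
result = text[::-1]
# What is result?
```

text has length 7. The slice text[::-1] selects indices [6, 5, 4, 3, 2, 1, 0] (6->'g', 5->'n', 4->'i', 3->'p', 2->'p', 1->'a', 0->'m'), giving 'gnippam'.

'gnippam'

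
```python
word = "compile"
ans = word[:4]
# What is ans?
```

word has length 7. The slice word[:4] selects indices [0, 1, 2, 3] (0->'c', 1->'o', 2->'m', 3->'p'), giving 'comp'.

'comp'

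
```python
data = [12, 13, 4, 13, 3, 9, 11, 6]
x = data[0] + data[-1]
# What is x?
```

data has length 8. data[0] = 12.
data has length 8. Negative index -1 maps to positive index 8 + (-1) = 7. data[7] = 6.
Sum: 12 + 6 = 18.

18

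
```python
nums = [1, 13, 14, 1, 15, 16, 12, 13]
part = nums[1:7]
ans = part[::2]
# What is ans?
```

nums has length 8. The slice nums[1:7] selects indices [1, 2, 3, 4, 5, 6] (1->13, 2->14, 3->1, 4->15, 5->16, 6->12), giving [13, 14, 1, 15, 16, 12]. So part = [13, 14, 1, 15, 16, 12]. part has length 6. The slice part[::2] selects indices [0, 2, 4] (0->13, 2->1, 4->16), giving [13, 1, 16].

[13, 1, 16]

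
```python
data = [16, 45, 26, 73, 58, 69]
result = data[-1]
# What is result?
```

data has length 6. Negative index -1 maps to positive index 6 + (-1) = 5. data[5] = 69.

69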